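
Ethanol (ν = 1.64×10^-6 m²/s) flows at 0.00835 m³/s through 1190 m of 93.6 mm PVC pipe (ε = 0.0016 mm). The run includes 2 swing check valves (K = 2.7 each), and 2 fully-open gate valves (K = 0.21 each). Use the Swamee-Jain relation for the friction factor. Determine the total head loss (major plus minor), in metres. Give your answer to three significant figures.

V = 4Q/(πD²) = 1.214 m/s; V²/2g = 0.07506 m
Re = 6.93×10^4, ε/D = 1.71×10^-5 → f = 0.01940 (Swamee-Jain)
Major: h_f = f(L/D)·V²/2g = 0.01940·12714·0.07506 = 18.51 m
Minor: ΣK = 5.82; h_m = ΣK·V²/2g = 0.4368 m
Total H_L = 18.51 + 0.4368 = 18.95 m

H_L ≈ 19.0 m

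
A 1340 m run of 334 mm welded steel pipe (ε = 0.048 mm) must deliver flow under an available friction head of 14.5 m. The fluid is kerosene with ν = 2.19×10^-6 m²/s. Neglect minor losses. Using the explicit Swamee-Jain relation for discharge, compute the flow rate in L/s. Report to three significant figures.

Swamee-Jain (Type II): Q = -0.965·√(gD⁵h_f/L)·ln[ε/(3.7D) + √(3.17ν²L/(gD³h_f))]
√(gD⁵h_f/L) = √(9.81·0.334⁵·14.5/1340) = 0.02101
ε/(3.7D) = 3.88×10^-5; √(3.17ν²L/(gD³h_f)) = 6.20×10^-5
Q = -0.965·0.02101·ln(1.008×10^-4) = 0.1865 m³/s
Check: V = 2.13 m/s, Re = 3.25×10^5, f = 0.01568, h_f = 14.5 m ≈ 14.5 m ✓

Q ≈ 187 L/s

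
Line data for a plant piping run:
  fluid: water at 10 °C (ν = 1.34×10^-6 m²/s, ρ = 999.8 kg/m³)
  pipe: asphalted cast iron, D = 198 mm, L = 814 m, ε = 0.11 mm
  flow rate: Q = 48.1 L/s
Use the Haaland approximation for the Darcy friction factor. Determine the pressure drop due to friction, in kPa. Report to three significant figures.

V = 4Q/(πD²) = 4·0.0481/(π·0.198²) = 1.562 m/s
Re = VD/ν = 1.562·0.198/1.34×10^-6 = 2.31×10^5 → turbulent
ε/D = 0.11/198 = 5.56×10^-4
Haaland: f = 0.01872
h_f = f(L/D)V²/(2g) = 0.01872·(814/0.198)·1.562²/(2·9.81) = 9.570 m
Δp = ρg·h_f = 999.8·9.81·9.570 = 93.86 kPa

Δp ≈ 93.9 kPa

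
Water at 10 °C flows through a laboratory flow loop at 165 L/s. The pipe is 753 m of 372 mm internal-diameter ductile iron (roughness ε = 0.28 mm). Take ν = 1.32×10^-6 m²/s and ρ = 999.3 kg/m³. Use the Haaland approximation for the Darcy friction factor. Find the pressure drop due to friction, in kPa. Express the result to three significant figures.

Δp ≈ 44.6 kPa

V = 4Q/(πD²) = 4·0.165/(π·0.372²) = 1.518 m/s
Re = VD/ν = 1.518·0.372/1.32×10^-6 = 4.28×10^5 → turbulent
ε/D = 0.28/372 = 7.53×10^-4
Haaland: f = 0.01912
h_f = f(L/D)V²/(2g) = 0.01912·(753/0.372)·1.518²/(2·9.81) = 4.546 m
Δp = ρg·h_f = 999.3·9.81·4.546 = 44.57 kPa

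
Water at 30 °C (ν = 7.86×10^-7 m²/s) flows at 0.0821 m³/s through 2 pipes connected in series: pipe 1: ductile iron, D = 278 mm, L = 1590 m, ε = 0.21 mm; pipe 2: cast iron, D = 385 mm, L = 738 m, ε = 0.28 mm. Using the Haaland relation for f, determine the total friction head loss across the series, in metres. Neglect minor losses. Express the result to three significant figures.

Pipe 1: V = 1.353 m/s, Re = 4.78×10^5, ε/D = 7.55×10^-4, f = 0.01906, h_1 = f(L/D)V²/2g = 10.16 m
Pipe 2: V = 0.7052 m/s, Re = 3.45×10^5, ε/D = 7.27×10^-4, f = 0.01916, h_2 = f(L/D)V²/2g = 0.9309 m
Series → Q common, losses add: H = Σh = 11.10 m

H ≈ 11.1 m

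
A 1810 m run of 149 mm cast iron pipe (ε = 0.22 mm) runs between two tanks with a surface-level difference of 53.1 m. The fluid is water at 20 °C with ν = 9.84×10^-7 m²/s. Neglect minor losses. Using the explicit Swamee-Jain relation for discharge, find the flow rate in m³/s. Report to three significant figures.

Swamee-Jain (Type II): Q = -0.965·√(gD⁵h_f/L)·ln[ε/(3.7D) + √(3.17ν²L/(gD³h_f))]
√(gD⁵h_f/L) = √(9.81·0.149⁵·53.1/1810) = 0.004597
ε/(3.7D) = 3.99×10^-4; √(3.17ν²L/(gD³h_f)) = 5.68×10^-5
Q = -0.965·0.004597·ln(4.558×10^-4) = 0.03413 m³/s
Check: V = 1.96 m/s, Re = 2.96×10^5, f = 0.02254, h_f = 53.5 m ≈ 53.1 m ✓

Q ≈ 0.0341 m³/s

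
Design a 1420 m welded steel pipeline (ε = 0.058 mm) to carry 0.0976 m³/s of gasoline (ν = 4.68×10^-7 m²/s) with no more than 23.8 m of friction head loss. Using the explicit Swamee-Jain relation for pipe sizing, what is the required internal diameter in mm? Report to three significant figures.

Swamee-Jain (Type III): D = 0.66·[ε^1.25·(LQ²/(gh_f))^4.75 + ν·Q^9.4·(L/(gh_f))^5.2]^0.04
LQ²/(gh_f) = 0.05794; L/(gh_f) = 6.082
Term 1 = ε^1.25·(…)^4.75 = 6.73×10^-12; Term 2 = ν·Q^9.4·(…)^5.2 = 1.77×10^-12
D = 0.66·(6.73×10^-12 + 1.77×10^-12)^0.04 = 0.2381 m = 238 mm
Check: V = 2.19 m/s, Re = 1.12×10^6, f = 0.01515, h_f = 22.1 m ≈ 23.8 m ✓

D ≈ 238 mm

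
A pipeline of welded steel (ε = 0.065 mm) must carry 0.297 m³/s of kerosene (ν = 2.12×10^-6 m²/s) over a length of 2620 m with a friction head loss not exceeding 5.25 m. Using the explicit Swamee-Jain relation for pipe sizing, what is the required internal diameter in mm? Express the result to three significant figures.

Swamee-Jain (Type III): D = 0.66·[ε^1.25·(LQ²/(gh_f))^4.75 + ν·Q^9.4·(L/(gh_f))^5.2]^0.04
LQ²/(gh_f) = 4.487; L/(gh_f) = 50.87
Term 1 = ε^1.25·(…)^4.75 = 0.00730; Term 2 = ν·Q^9.4·(…)^5.2 = 0.0175
D = 0.66·(0.00730 + 0.0175)^0.04 = 0.5693 m = 569 mm
Check: V = 1.17 m/s, Re = 3.13×10^5, f = 0.01548, h_f = 4.94 m ≈ 5.25 m ✓

D ≈ 569 mm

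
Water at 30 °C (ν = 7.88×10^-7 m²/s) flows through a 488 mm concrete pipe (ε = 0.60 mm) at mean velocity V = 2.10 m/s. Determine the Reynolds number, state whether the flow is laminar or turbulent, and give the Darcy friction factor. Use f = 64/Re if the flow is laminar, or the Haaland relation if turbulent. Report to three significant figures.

Re = VD/ν = 2.100·0.488/7.88×10^-7 = 1.30×10^6
Re > 4000 → turbulent; ε/D = 0.00123
Haaland: f = 0.02088

Re ≈ 1.30×10^6; turbulent; f ≈ 0.0209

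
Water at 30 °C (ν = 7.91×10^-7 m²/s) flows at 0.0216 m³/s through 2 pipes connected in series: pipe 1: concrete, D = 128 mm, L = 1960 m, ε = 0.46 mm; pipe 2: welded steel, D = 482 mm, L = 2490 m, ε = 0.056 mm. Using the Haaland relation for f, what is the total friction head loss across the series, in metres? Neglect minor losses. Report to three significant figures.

H ≈ 61.6 m

Pipe 1: V = 1.679 m/s, Re = 2.72×10^5, ε/D = 0.00359, f = 0.02800, h_1 = f(L/D)V²/2g = 61.56 m
Pipe 2: V = 0.1184 m/s, Re = 7.21×10^4, ε/D = 1.16×10^-4, f = 0.01952, h_2 = f(L/D)V²/2g = 0.07204 m
Series → Q common, losses add: H = Σh = 61.64 m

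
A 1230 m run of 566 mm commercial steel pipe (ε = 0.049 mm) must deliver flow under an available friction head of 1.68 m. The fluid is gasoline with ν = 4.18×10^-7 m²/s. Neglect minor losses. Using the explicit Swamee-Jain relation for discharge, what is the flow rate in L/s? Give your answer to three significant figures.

Q ≈ 274 L/s

Swamee-Jain (Type II): Q = -0.965·√(gD⁵h_f/L)·ln[ε/(3.7D) + √(3.17ν²L/(gD³h_f))]
√(gD⁵h_f/L) = √(9.81·0.566⁵·1.68/1230) = 0.02790
ε/(3.7D) = 2.34×10^-5; √(3.17ν²L/(gD³h_f)) = 1.51×10^-5
Q = -0.965·0.02790·ln(3.850×10^-5) = 0.2737 m³/s
Check: V = 1.09 m/s, Re = 1.47×10^6, f = 0.01289, h_f = 1.69 m ≈ 1.68 m ✓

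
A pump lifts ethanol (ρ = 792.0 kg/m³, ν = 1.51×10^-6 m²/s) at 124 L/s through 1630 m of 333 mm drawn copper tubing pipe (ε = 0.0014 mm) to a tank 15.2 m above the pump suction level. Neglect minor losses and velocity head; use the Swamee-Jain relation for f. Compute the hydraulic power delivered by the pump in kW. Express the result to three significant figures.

P_hyd ≈ 21.6 kW

V = 4Q/(πD²) = 1.424 m/s; Re = 3.14×10^5; ε/D = 4.20×10^-6; f = 0.01430
h_f = f(L/D)V²/2g = 7.234 m
Total head H = z + h_f = 15.2 + 7.234 = 22.43 m
P_hyd = ρgQH = 792.0·9.81·0.124·22.43 = 21.61 kW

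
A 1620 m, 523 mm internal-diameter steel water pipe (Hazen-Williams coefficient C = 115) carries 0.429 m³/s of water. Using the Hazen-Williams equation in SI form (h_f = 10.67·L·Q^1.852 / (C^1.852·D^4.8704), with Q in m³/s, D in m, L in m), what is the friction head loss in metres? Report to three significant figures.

h_f = 10.67·1620·0.429^1.852 / (115^1.852·0.523^4.8704) = 12.93 m

h_f ≈ 12.9 m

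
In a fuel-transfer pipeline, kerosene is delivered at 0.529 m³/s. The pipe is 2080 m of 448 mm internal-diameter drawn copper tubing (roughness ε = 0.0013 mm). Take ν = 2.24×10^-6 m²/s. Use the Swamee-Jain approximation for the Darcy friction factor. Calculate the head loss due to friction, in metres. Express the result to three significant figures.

V = 4Q/(πD²) = 4·0.529/(π·0.448²) = 3.356 m/s
Re = VD/ν = 3.356·0.448/2.24×10^-6 = 6.71×10^5 → turbulent
ε/D = 0.0013/448 = 2.90×10^-6
Swamee-Jain: f = 0.01248
h_f = f(L/D)V²/(2g) = 0.01248·(2080/0.448)·3.356²/(2·9.81) = 33.27 m

h_f ≈ 33.3 m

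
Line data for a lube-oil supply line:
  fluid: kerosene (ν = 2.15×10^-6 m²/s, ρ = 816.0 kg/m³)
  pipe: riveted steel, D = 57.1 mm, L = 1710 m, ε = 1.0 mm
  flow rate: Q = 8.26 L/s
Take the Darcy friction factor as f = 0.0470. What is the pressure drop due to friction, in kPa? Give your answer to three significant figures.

Δp ≈ 5980 kPa

V = 4Q/(πD²) = 4·0.00826/(π·0.0571²) = 3.226 m/s
h_f = f(L/D)V²/(2g) = 0.04700·(1710/0.0571)·3.226²/(2·9.81) = 746.4 m
Δp = ρg·h_f = 816.0·9.81·746.4 = 5975 kPa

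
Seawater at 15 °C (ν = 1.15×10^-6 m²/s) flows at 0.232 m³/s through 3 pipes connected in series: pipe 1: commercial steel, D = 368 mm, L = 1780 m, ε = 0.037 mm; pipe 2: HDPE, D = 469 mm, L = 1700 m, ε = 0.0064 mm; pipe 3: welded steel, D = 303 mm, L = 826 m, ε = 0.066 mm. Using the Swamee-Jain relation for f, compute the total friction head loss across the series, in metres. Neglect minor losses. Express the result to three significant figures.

H ≈ 42.5 m

Pipe 1: V = 2.181 m/s, Re = 6.98×10^5, ε/D = 1.01×10^-4, f = 0.01397, h_1 = f(L/D)V²/2g = 16.38 m
Pipe 2: V = 1.343 m/s, Re = 5.48×10^5, ε/D = 1.36×10^-5, f = 0.01311, h_2 = f(L/D)V²/2g = 4.368 m
Pipe 3: V = 3.217 m/s, Re = 8.48×10^5, ε/D = 2.18×10^-4, f = 0.01510, h_3 = f(L/D)V²/2g = 21.72 m
Series → Q common, losses add: H = Σh = 42.47 m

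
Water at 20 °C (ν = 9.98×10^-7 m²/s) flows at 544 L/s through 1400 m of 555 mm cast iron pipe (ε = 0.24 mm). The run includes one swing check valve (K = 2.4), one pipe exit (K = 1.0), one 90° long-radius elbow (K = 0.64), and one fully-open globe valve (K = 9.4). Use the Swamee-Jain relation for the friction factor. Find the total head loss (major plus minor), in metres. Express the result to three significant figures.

V = 4Q/(πD²) = 2.249 m/s; V²/2g = 0.2577 m
Re = 1.25×10^6, ε/D = 4.32×10^-4 → f = 0.01671 (Swamee-Jain)
Major: h_f = f(L/D)·V²/2g = 0.01671·2523·0.2577 = 10.86 m
Minor: ΣK = 13.4; h_m = ΣK·V²/2g = 3.464 m
Total H_L = 10.86 + 3.464 = 14.33 m

H_L ≈ 14.3 m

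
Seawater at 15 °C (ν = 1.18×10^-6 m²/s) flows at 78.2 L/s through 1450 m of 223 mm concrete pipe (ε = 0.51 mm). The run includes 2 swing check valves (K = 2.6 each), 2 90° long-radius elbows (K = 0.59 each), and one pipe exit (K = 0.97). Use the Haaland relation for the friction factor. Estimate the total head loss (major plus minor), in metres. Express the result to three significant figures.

V = 4Q/(πD²) = 2.002 m/s; V²/2g = 0.2043 m
Re = 3.78×10^5, ε/D = 0.00229 → f = 0.02471 (Haaland)
Major: h_f = f(L/D)·V²/2g = 0.02471·6502·0.2043 = 32.83 m
Minor: ΣK = 7.35; h_m = ΣK·V²/2g = 1.502 m
Total H_L = 32.83 + 1.502 = 34.33 m

H_L ≈ 34.3 m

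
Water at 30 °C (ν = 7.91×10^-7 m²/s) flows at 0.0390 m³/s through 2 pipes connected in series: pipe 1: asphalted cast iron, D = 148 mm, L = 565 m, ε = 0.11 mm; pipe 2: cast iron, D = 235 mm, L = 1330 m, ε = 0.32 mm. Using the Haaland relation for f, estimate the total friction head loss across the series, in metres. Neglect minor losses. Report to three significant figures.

H ≈ 24.2 m

Pipe 1: V = 2.267 m/s, Re = 4.24×10^5, ε/D = 7.43×10^-4, f = 0.01908, h_1 = f(L/D)V²/2g = 19.08 m
Pipe 2: V = 0.8992 m/s, Re = 2.67×10^5, ε/D = 0.00136, f = 0.02201, h_2 = f(L/D)V²/2g = 5.133 m
Series → Q common, losses add: H = Σh = 24.21 m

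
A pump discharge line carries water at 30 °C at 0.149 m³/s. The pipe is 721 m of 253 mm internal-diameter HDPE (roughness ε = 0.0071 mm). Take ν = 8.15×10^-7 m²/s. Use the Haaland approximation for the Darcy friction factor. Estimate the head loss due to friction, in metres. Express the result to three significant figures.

h_f ≈ 15.6 m

V = 4Q/(πD²) = 4·0.149/(π·0.253²) = 2.964 m/s
Re = VD/ν = 2.964·0.253/8.15×10^-7 = 9.20×10^5 → turbulent
ε/D = 0.0071/253 = 2.81×10^-5
Haaland: f = 0.01225
h_f = f(L/D)V²/(2g) = 0.01225·(721/0.253)·2.964²/(2·9.81) = 15.63 m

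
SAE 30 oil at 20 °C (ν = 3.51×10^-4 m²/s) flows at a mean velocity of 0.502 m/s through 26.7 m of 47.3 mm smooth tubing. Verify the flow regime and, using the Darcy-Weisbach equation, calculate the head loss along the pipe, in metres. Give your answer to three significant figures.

Re = VD/ν = 0.502·0.04730/3.51×10^-4 = 67.6 → laminar (Re < 2300)
f = 64/Re = 0.9461
h_f = f(L/D)V²/(2g) = 0.9461·(26.7/0.04730)·0.502²/(2·9.81) = 6.859 m

h_f ≈ 6.86 m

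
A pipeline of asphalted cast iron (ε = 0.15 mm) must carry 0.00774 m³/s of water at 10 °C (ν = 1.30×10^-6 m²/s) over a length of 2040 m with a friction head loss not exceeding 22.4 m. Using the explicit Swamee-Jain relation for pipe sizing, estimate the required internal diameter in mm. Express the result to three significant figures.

D ≈ 104 mm

Swamee-Jain (Type III): D = 0.66·[ε^1.25·(LQ²/(gh_f))^4.75 + ν·Q^9.4·(L/(gh_f))^5.2]^0.04
LQ²/(gh_f) = 5.562×10^-4; L/(gh_f) = 9.284
Term 1 = ε^1.25·(…)^4.75 = 5.75×10^-21; Term 2 = ν·Q^9.4·(…)^5.2 = 2.00×10^-21
D = 0.66·(5.75×10^-21 + 2.00×10^-21)^0.04 = 0.1035 m = 104 mm
Check: V = 0.919 m/s, Re = 7.32×10^4, f = 0.02442, h_f = 20.7 m ≈ 22.4 m ✓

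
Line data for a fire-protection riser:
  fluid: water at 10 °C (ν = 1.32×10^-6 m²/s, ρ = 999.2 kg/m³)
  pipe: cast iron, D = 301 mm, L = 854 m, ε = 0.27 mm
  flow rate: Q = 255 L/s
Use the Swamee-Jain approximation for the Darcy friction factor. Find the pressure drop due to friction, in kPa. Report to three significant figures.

Δp ≈ 357 kPa

V = 4Q/(πD²) = 4·0.255/(π·0.301²) = 3.584 m/s
Re = VD/ν = 3.584·0.301/1.32×10^-6 = 8.17×10^5 → turbulent
ε/D = 0.27/301 = 8.97×10^-4
Swamee-Jain: f = 0.01963
h_f = f(L/D)V²/(2g) = 0.01963·(854/0.301)·3.584²/(2·9.81) = 36.45 m
Δp = ρg·h_f = 999.2·9.81·36.45 = 357.3 kPa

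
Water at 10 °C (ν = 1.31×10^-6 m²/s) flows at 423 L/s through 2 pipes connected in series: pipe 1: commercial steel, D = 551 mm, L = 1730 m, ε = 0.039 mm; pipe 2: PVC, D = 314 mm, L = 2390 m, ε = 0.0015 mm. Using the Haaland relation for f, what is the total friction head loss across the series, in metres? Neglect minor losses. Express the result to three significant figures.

H ≈ 136 m

Pipe 1: V = 1.774 m/s, Re = 7.46×10^5, ε/D = 7.08×10^-5, f = 0.01327, h_1 = f(L/D)V²/2g = 6.683 m
Pipe 2: V = 5.462 m/s, Re = 1.31×10^6, ε/D = 4.78×10^-6, f = 0.01118, h_2 = f(L/D)V²/2g = 129.4 m
Series → Q common, losses add: H = Σh = 136.1 m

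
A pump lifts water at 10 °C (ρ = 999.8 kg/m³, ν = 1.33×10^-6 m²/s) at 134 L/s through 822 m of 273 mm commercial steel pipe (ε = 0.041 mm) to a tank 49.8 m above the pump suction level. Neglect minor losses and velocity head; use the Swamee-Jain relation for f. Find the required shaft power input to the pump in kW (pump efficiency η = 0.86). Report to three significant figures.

V = 4Q/(πD²) = 2.289 m/s; Re = 4.70×10^5; ε/D = 1.50×10^-4; f = 0.01511
h_f = f(L/D)V²/2g = 12.16 m
Total head H = z + h_f = 49.8 + 12.16 = 61.96 m
P_hyd = ρgQH = 999.8·9.81·0.134·61.96 = 81.43 kW
P_shaft = P_hyd/η = 81.43/0.86 = 94.68 kW

P_shaft ≈ 94.7 kW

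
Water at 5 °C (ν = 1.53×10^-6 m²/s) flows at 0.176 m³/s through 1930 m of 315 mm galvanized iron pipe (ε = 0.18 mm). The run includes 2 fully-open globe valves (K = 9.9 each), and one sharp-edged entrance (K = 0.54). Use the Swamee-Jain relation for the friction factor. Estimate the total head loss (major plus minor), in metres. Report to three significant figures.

H_L ≈ 34.4 m

V = 4Q/(πD²) = 2.258 m/s; V²/2g = 0.2600 m
Re = 4.65×10^5, ε/D = 5.71×10^-4 → f = 0.01827 (Swamee-Jain)
Major: h_f = f(L/D)·V²/2g = 0.01827·6127·0.2600 = 29.10 m
Minor: ΣK = 20.3; h_m = ΣK·V²/2g = 5.288 m
Total H_L = 29.10 + 5.288 = 34.39 m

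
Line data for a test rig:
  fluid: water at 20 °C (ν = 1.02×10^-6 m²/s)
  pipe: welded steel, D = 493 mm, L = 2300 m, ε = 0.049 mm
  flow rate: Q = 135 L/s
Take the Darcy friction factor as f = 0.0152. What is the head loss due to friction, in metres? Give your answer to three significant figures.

h_f ≈ 1.81 m

V = 4Q/(πD²) = 4·0.135/(π·0.493²) = 0.7072 m/s
h_f = f(L/D)V²/(2g) = 0.01520·(2300/0.493)·0.7072²/(2·9.81) = 1.808 m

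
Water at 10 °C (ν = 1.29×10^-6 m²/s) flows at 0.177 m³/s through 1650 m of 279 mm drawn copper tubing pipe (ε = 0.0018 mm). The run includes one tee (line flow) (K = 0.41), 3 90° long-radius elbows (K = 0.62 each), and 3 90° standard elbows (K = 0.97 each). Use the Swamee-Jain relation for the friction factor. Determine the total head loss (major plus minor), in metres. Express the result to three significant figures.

H_L ≈ 34.3 m

V = 4Q/(πD²) = 2.895 m/s; V²/2g = 0.4272 m
Re = 6.26×10^5, ε/D = 6.45×10^-6 → f = 0.01270 (Swamee-Jain)
Major: h_f = f(L/D)·V²/2g = 0.01270·5914·0.4272 = 32.09 m
Minor: ΣK = 5.18; h_m = ΣK·V²/2g = 2.213 m
Total H_L = 32.09 + 2.213 = 34.30 m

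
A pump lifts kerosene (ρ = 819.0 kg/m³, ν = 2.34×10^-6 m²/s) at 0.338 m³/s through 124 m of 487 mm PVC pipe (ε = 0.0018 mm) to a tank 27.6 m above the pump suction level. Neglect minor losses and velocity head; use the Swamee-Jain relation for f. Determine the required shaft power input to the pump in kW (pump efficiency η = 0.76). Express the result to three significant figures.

P_shaft ≈ 101 kW

V = 4Q/(πD²) = 1.815 m/s; Re = 3.78×10^5; ε/D = 3.70×10^-6; f = 0.01382
h_f = f(L/D)V²/2g = 0.5907 m
Total head H = z + h_f = 27.6 + 0.5907 = 28.19 m
P_hyd = ρgQH = 819.0·9.81·0.338·28.19 = 76.56 kW
P_shaft = P_hyd/η = 76.56/0.76 = 100.7 kW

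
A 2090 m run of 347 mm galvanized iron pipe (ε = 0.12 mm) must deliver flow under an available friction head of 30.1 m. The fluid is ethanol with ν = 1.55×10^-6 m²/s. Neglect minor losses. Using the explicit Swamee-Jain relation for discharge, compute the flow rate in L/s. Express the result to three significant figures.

Q ≈ 230 L/s

Swamee-Jain (Type II): Q = -0.965·√(gD⁵h_f/L)·ln[ε/(3.7D) + √(3.17ν²L/(gD³h_f))]
√(gD⁵h_f/L) = √(9.81·0.347⁵·30.1/2090) = 0.02666
ε/(3.7D) = 9.35×10^-5; √(3.17ν²L/(gD³h_f)) = 3.59×10^-5
Q = -0.965·0.02666·ln(1.294×10^-4) = 0.2303 m³/s
Check: V = 2.44 m/s, Re = 5.45×10^5, f = 0.01664, h_f = 30.3 m ≈ 30.1 m ✓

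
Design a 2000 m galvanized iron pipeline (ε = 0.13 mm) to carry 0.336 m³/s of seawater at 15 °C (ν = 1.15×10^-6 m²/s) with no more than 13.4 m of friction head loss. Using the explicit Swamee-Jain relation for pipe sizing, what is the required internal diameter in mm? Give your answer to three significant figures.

D ≈ 473 mm

Swamee-Jain (Type III): D = 0.66·[ε^1.25·(LQ²/(gh_f))^4.75 + ν·Q^9.4·(L/(gh_f))^5.2]^0.04
LQ²/(gh_f) = 1.718; L/(gh_f) = 15.21
Term 1 = ε^1.25·(…)^4.75 = 1.81×10^-4; Term 2 = ν·Q^9.4·(…)^5.2 = 5.70×10^-5
D = 0.66·(1.81×10^-4 + 5.70×10^-5)^0.04 = 0.4727 m = 473 mm
Check: V = 1.91 m/s, Re = 7.87×10^5, f = 0.01571, h_f = 12.4 m ≈ 13.4 m ✓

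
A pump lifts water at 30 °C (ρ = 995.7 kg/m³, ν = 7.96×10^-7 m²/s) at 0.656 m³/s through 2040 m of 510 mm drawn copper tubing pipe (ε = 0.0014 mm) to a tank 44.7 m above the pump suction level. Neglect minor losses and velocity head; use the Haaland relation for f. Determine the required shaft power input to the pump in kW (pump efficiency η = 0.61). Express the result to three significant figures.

P_shaft ≈ 699 kW

V = 4Q/(πD²) = 3.211 m/s; Re = 2.06×10^6; ε/D = 2.75×10^-6; f = 0.01037
h_f = f(L/D)V²/2g = 21.81 m
Total head H = z + h_f = 44.7 + 21.81 = 66.51 m
P_hyd = ρgQH = 995.7·9.81·0.656·66.51 = 426.2 kW
P_shaft = P_hyd/η = 426.2/0.61 = 698.6 kW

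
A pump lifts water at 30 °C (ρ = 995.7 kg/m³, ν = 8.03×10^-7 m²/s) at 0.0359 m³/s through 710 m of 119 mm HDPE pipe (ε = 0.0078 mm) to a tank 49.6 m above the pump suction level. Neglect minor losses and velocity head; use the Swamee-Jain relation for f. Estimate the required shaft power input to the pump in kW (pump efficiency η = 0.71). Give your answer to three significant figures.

V = 4Q/(πD²) = 3.228 m/s; Re = 4.78×10^5; ε/D = 6.55×10^-5; f = 0.01413
h_f = f(L/D)V²/2g = 44.75 m
Total head H = z + h_f = 49.6 + 44.75 = 94.35 m
P_hyd = ρgQH = 995.7·9.81·0.0359·94.35 = 33.09 kW
P_shaft = P_hyd/η = 33.09/0.71 = 46.60 kW

P_shaft ≈ 46.6 kW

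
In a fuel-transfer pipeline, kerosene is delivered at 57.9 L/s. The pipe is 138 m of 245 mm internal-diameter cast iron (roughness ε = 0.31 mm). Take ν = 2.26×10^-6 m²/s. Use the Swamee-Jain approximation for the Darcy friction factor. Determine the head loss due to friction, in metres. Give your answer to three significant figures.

h_f ≈ 0.984 m

V = 4Q/(πD²) = 4·0.0579/(π·0.245²) = 1.228 m/s
Re = VD/ν = 1.228·0.245/2.26×10^-6 = 1.33×10^5 → turbulent
ε/D = 0.31/245 = 0.00127
Swamee-Jain: f = 0.02273
h_f = f(L/D)V²/(2g) = 0.02273·(138/0.245)·1.228²/(2·9.81) = 0.9841 m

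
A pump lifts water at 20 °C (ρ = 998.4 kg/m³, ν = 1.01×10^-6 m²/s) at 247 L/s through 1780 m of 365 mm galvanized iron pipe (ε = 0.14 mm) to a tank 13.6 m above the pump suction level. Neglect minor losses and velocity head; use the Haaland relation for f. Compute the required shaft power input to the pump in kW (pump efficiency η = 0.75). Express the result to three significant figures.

P_shaft ≈ 117 kW

V = 4Q/(πD²) = 2.361 m/s; Re = 8.53×10^5; ε/D = 3.84×10^-4; f = 0.01640
h_f = f(L/D)V²/2g = 22.71 m
Total head H = z + h_f = 13.6 + 22.71 = 36.31 m
P_hyd = ρgQH = 998.4·9.81·0.247·36.31 = 87.85 kW
P_shaft = P_hyd/η = 87.85/0.75 = 117.1 kW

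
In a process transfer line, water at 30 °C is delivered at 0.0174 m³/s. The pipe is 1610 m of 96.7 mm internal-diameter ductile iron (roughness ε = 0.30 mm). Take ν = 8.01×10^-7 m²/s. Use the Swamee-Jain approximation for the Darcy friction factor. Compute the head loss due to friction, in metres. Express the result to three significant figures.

V = 4Q/(πD²) = 4·0.0174/(π·0.0967²) = 2.369 m/s
Re = VD/ν = 2.369·0.0967/8.01×10^-7 = 2.86×10^5 → turbulent
ε/D = 0.30/96.7 = 0.00310
Swamee-Jain: f = 0.02703
h_f = f(L/D)V²/(2g) = 0.02703·(1610/0.0967)·2.369²/(2·9.81) = 128.7 m

h_f ≈ 129 m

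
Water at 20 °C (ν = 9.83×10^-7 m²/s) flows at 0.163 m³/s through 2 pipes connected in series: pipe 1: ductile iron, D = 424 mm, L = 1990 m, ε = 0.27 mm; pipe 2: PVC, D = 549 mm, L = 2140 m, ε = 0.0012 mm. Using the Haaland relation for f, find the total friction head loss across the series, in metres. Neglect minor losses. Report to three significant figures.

Pipe 1: V = 1.154 m/s, Re = 4.98×10^5, ε/D = 6.37×10^-4, f = 0.01840, h_1 = f(L/D)V²/2g = 5.865 m
Pipe 2: V = 0.6886 m/s, Re = 3.85×10^5, ε/D = 2.19×10^-6, f = 0.01372, h_2 = f(L/D)V²/2g = 1.292 m
Series → Q common, losses add: H = Σh = 7.157 m

H ≈ 7.16 m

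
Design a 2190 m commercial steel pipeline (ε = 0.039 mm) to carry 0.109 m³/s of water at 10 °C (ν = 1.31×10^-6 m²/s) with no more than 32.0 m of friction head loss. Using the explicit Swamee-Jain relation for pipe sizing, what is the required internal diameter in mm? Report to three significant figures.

Swamee-Jain (Type III): D = 0.66·[ε^1.25·(LQ²/(gh_f))^4.75 + ν·Q^9.4·(L/(gh_f))^5.2]^0.04
LQ²/(gh_f) = 0.08289; L/(gh_f) = 6.976
Term 1 = ε^1.25·(…)^4.75 = 2.25×10^-11; Term 2 = ν·Q^9.4·(…)^5.2 = 2.86×10^-11
D = 0.66·(2.25×10^-11 + 2.86×10^-11)^0.04 = 0.2558 m = 256 mm
Check: V = 2.12 m/s, Re = 4.14×10^5, f = 0.01534, h_f = 30.1 m ≈ 32.0 m ✓

D ≈ 256 mm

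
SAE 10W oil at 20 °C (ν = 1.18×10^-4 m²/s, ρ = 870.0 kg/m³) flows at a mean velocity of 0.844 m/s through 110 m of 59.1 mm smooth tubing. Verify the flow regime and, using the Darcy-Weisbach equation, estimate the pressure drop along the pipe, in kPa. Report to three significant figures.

Re = VD/ν = 0.844·0.05910/1.18×10^-4 = 423 → laminar (Re < 2300)
f = 64/Re = 0.1514
h_f = f(L/D)V²/(2g) = 0.1514·(110/0.05910)·0.844²/(2·9.81) = 10.23 m
Δp = ρg·h_f = 870.0·9.81·10.23 = 87.32 kPa

Δp ≈ 87.3 kPa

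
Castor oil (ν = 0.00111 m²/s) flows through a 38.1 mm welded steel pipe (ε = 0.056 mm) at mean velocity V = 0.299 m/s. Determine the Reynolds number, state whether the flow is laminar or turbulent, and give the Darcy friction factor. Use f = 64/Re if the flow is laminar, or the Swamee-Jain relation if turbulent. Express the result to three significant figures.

Re = VD/ν = 0.2990·0.0381/0.00111 = 10.3
Re < 2300 → laminar → f = 64/Re = 6.236

Re ≈ 10.3; laminar; f = 64/Re ≈ 6.24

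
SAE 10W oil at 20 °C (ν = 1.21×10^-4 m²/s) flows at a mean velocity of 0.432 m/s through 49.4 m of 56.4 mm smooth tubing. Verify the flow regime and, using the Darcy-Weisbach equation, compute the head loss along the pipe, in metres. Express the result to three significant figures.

h_f ≈ 2.65 m

Re = VD/ν = 0.432·0.05640/1.21×10^-4 = 201 → laminar (Re < 2300)
f = 64/Re = 0.3178
h_f = f(L/D)V²/(2g) = 0.3178·(49.4/0.05640)·0.432²/(2·9.81) = 2.648 m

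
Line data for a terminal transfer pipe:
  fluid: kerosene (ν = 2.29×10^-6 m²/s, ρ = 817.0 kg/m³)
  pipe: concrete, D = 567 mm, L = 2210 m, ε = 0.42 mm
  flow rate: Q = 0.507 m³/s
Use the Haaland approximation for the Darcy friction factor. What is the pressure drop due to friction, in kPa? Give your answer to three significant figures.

V = 4Q/(πD²) = 4·0.507/(π·0.567²) = 2.008 m/s
Re = VD/ν = 2.008·0.567/2.29×10^-6 = 4.97×10^5 → turbulent
ε/D = 0.42/567 = 7.41×10^-4
Haaland: f = 0.01896
h_f = f(L/D)V²/(2g) = 0.01896·(2210/0.567)·2.008²/(2·9.81) = 15.19 m
Δp = ρg·h_f = 817.0·9.81·15.19 = 121.7 kPa

Δp ≈ 122 kPa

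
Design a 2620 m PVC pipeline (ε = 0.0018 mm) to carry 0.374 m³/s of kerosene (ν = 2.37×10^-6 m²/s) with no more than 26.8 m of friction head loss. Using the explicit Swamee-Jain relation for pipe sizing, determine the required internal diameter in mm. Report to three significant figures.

Swamee-Jain (Type III): D = 0.66·[ε^1.25·(LQ²/(gh_f))^4.75 + ν·Q^9.4·(L/(gh_f))^5.2]^0.04
LQ²/(gh_f) = 1.394; L/(gh_f) = 9.965
Term 1 = ε^1.25·(…)^4.75 = 3.19×10^-7; Term 2 = ν·Q^9.4·(…)^5.2 = 3.56×10^-5
D = 0.66·(3.19×10^-7 + 3.56×10^-5)^0.04 = 0.4383 m = 438 mm
Check: V = 2.48 m/s, Re = 4.58×10^5, f = 0.01336, h_f = 25.0 m ≈ 26.8 m ✓

D ≈ 438 mm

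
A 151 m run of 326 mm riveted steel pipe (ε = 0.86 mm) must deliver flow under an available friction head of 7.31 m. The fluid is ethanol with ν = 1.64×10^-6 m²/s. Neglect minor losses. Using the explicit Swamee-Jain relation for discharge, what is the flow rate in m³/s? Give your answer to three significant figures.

Swamee-Jain (Type II): Q = -0.965·√(gD⁵h_f/L)·ln[ε/(3.7D) + √(3.17ν²L/(gD³h_f))]
√(gD⁵h_f/L) = √(9.81·0.326⁵·7.31/151) = 0.04182
ε/(3.7D) = 7.13×10^-4; √(3.17ν²L/(gD³h_f)) = 2.28×10^-5
Q = -0.965·0.04182·ln(7.357×10^-4) = 0.2911 m³/s
Check: V = 3.49 m/s, Re = 6.93×10^5, f = 0.02555, h_f = 7.34 m ≈ 7.31 m ✓

Q ≈ 0.291 m³/s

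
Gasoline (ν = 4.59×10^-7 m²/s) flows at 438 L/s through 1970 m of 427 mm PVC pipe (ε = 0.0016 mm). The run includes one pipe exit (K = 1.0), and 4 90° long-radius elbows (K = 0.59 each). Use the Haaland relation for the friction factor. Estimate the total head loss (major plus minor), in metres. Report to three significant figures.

V = 4Q/(πD²) = 3.059 m/s; V²/2g = 0.4768 m
Re = 2.85×10^6, ε/D = 3.75×10^-6 → f = 0.009922 (Haaland)
Major: h_f = f(L/D)·V²/2g = 0.009922·4614·0.4768 = 21.83 m
Minor: ΣK = 3.36; h_m = ΣK·V²/2g = 1.602 m
Total H_L = 21.83 + 1.602 = 23.43 m

H_L ≈ 23.4 m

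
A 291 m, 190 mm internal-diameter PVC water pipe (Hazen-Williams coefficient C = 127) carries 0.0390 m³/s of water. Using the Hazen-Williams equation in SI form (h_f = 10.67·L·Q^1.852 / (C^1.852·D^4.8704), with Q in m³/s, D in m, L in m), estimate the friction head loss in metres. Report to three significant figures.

h_f = 10.67·291·0.0390^1.852 / (127^1.852·0.190^4.8704) = 3.157 m

h_f ≈ 3.16 m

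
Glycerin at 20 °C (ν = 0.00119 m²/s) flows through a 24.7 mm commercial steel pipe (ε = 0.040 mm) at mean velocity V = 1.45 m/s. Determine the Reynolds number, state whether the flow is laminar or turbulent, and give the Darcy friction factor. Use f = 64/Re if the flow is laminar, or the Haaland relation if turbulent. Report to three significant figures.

Re = VD/ν = 1.450·0.0247/0.00119 = 30.1
Re < 2300 → laminar → f = 64/Re = 2.126

Re ≈ 30.1; laminar; f = 64/Re ≈ 2.13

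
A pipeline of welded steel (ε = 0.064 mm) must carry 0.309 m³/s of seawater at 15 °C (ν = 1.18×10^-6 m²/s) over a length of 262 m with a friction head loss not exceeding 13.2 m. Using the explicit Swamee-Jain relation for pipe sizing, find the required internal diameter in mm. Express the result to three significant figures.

Swamee-Jain (Type III): D = 0.66·[ε^1.25·(LQ²/(gh_f))^4.75 + ν·Q^9.4·(L/(gh_f))^5.2]^0.04
LQ²/(gh_f) = 0.1932; L/(gh_f) = 2.023
Term 1 = ε^1.25·(…)^4.75 = 2.32×10^-9; Term 2 = ν·Q^9.4·(…)^5.2 = 7.40×10^-10
D = 0.66·(2.32×10^-9 + 7.40×10^-10)^0.04 = 0.3013 m = 301 mm
Check: V = 4.33 m/s, Re = 1.11×10^6, f = 0.01483, h_f = 12.3 m ≈ 13.2 m ✓

D ≈ 301 mm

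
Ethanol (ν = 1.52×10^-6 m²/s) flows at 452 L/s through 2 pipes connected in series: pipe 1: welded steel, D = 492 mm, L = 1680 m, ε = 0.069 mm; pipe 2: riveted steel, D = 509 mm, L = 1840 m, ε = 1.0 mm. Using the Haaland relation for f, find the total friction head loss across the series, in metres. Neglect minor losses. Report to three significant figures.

Pipe 1: V = 2.377 m/s, Re = 7.70×10^5, ε/D = 1.40×10^-4, f = 0.01415, h_1 = f(L/D)V²/2g = 13.92 m
Pipe 2: V = 2.221 m/s, Re = 7.44×10^5, ε/D = 0.00196, f = 0.02358, h_2 = f(L/D)V²/2g = 21.43 m
Series → Q common, losses add: H = Σh = 35.35 m

H ≈ 35.4 m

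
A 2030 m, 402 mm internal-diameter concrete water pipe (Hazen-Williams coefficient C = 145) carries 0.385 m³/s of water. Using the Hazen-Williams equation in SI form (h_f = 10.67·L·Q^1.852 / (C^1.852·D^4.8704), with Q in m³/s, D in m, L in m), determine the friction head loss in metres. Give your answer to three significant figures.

h_f = 10.67·2030·0.385^1.852 / (145^1.852·0.402^4.8704) = 31.09 m

h_f ≈ 31.1 m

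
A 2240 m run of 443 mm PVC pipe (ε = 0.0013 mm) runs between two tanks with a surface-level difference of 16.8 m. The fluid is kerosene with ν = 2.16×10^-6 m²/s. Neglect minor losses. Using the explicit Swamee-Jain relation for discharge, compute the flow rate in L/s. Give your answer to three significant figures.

Swamee-Jain (Type II): Q = -0.965·√(gD⁵h_f/L)·ln[ε/(3.7D) + √(3.17ν²L/(gD³h_f))]
√(gD⁵h_f/L) = √(9.81·0.443⁵·16.8/2240) = 0.03543
ε/(3.7D) = 7.93×10^-7; √(3.17ν²L/(gD³h_f)) = 4.81×10^-5
Q = -0.965·0.03543·ln(4.888×10^-5) = 0.3394 m³/s
Check: V = 2.20 m/s, Re = 4.52×10^5, f = 0.01338, h_f = 16.7 m ≈ 16.8 m ✓

Q ≈ 339 L/s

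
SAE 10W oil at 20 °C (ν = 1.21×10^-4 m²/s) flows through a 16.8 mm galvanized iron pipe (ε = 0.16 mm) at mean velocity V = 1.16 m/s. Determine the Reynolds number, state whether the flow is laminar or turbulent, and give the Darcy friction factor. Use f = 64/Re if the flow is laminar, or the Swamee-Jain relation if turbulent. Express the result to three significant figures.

Re = VD/ν = 1.160·0.0168/1.21×10^-4 = 161
Re < 2300 → laminar → f = 64/Re = 0.3974

Re ≈ 161; laminar; f = 64/Re ≈ 0.397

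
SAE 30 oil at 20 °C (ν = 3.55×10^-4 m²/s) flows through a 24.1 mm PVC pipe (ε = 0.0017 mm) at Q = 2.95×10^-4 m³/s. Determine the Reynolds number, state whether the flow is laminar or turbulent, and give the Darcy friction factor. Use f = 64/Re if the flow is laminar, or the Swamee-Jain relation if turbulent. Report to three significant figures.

Re ≈ 43.9; laminar; f = 64/Re ≈ 1.46

V = 4Q/(πD²) = 0.6467 m/s
Re = VD/ν = 0.6467·0.0241/3.55×10^-4 = 43.9
Re < 2300 → laminar → f = 64/Re = 1.458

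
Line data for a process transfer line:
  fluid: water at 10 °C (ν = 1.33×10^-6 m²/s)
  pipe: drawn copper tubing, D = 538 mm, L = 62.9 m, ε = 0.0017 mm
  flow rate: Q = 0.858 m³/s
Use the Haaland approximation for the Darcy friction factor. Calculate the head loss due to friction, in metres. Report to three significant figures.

h_f ≈ 0.923 m

V = 4Q/(πD²) = 4·0.858/(π·0.538²) = 3.774 m/s
Re = VD/ν = 3.774·0.538/1.33×10^-6 = 1.53×10^6 → turbulent
ε/D = 0.0017/538 = 3.16×10^-6
Haaland: f = 0.01087
h_f = f(L/D)V²/(2g) = 0.01087·(62.9/0.538)·3.774²/(2·9.81) = 0.9230 m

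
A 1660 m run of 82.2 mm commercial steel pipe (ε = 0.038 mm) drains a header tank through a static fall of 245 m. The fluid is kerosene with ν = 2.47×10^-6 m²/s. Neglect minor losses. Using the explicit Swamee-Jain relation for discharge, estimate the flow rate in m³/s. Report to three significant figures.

Swamee-Jain (Type II): Q = -0.965·√(gD⁵h_f/L)·ln[ε/(3.7D) + √(3.17ν²L/(gD³h_f))]
√(gD⁵h_f/L) = √(9.81·0.0822⁵·245/1660) = 0.002331
ε/(3.7D) = 1.25×10^-4; √(3.17ν²L/(gD³h_f)) = 1.55×10^-4
Q = -0.965·0.002331·ln(2.800×10^-4) = 0.01840 m³/s
Check: V = 3.47 m/s, Re = 1.15×10^5, f = 0.01988, h_f = 246 m ≈ 245 m ✓

Q ≈ 0.0184 m³/s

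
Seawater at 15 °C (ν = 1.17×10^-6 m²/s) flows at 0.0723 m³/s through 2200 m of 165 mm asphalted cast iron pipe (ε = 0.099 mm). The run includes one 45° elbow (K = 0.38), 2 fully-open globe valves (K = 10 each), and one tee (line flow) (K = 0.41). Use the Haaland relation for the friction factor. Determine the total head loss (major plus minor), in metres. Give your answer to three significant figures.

H_L ≈ 154 m

V = 4Q/(πD²) = 3.381 m/s; V²/2g = 0.5827 m
Re = 4.77×10^5, ε/D = 6.00×10^-4 → f = 0.01822 (Haaland)
Major: h_f = f(L/D)·V²/2g = 0.01822·13333·0.5827 = 141.5 m
Minor: ΣK = 20.8; h_m = ΣK·V²/2g = 12.11 m
Total H_L = 141.5 + 12.11 = 153.7 m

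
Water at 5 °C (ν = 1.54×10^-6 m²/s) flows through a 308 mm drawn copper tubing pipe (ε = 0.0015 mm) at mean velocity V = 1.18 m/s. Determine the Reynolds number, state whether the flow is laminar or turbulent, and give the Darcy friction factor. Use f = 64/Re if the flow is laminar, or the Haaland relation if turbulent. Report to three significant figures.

Re = VD/ν = 1.180·0.308/1.54×10^-6 = 2.36×10^5
Re > 4000 → turbulent; ε/D = 4.87×10^-6
Haaland: f = 0.01504

Re ≈ 2.36×10^5; turbulent; f ≈ 0.0150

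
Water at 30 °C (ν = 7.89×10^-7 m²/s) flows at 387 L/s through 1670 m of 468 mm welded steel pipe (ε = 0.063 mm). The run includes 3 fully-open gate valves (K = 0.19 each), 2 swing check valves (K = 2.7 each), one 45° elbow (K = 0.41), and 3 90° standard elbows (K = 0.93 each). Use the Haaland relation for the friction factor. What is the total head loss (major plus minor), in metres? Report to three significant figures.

V = 4Q/(πD²) = 2.250 m/s; V²/2g = 0.2580 m
Re = 1.33×10^6, ε/D = 1.35×10^-4 → f = 0.01357 (Haaland)
Major: h_f = f(L/D)·V²/2g = 0.01357·3568·0.2580 = 12.49 m
Minor: ΣK = 9.17; h_m = ΣK·V²/2g = 2.366 m
Total H_L = 12.49 + 2.366 = 14.85 m

H_L ≈ 14.9 m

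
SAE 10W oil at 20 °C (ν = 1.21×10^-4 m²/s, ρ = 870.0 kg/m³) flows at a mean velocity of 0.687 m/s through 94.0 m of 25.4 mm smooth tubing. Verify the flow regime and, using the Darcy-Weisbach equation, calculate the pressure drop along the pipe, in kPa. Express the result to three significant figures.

Re = VD/ν = 0.687·0.02540/1.21×10^-4 = 144 → laminar (Re < 2300)
f = 64/Re = 0.4438
h_f = f(L/D)V²/(2g) = 0.4438·(94.0/0.02540)·0.687²/(2·9.81) = 39.51 m
Δp = ρg·h_f = 870.0·9.81·39.51 = 337.2 kPa

Δp ≈ 337 kPa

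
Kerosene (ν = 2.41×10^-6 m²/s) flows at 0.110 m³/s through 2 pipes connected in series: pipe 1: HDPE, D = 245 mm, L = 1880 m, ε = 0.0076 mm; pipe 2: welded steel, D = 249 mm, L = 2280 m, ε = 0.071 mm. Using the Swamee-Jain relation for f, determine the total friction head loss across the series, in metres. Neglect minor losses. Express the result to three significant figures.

H ≈ 74.1 m

Pipe 1: V = 2.333 m/s, Re = 2.37×10^5, ε/D = 3.10×10^-5, f = 0.01534, h_1 = f(L/D)V²/2g = 32.66 m
Pipe 2: V = 2.259 m/s, Re = 2.33×10^5, ε/D = 2.85×10^-4, f = 0.01739, h_2 = f(L/D)V²/2g = 41.42 m
Series → Q common, losses add: H = Σh = 74.08 m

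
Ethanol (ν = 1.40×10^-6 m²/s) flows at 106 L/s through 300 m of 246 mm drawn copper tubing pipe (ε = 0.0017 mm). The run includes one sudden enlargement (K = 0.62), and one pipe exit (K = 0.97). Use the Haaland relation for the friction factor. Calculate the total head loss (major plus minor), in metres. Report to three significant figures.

V = 4Q/(πD²) = 2.230 m/s; V²/2g = 0.2535 m
Re = 3.92×10^5, ε/D = 6.91×10^-6 → f = 0.01372 (Haaland)
Major: h_f = f(L/D)·V²/2g = 0.01372·1220·0.2535 = 4.240 m
Minor: ΣK = 1.59; h_m = ΣK·V²/2g = 0.4031 m
Total H_L = 4.240 + 0.4031 = 4.644 m

H_L ≈ 4.64 m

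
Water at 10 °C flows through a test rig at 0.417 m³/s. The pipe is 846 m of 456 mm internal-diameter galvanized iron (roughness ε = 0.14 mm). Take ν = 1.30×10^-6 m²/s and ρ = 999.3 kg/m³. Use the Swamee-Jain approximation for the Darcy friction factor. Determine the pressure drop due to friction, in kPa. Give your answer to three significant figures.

V = 4Q/(πD²) = 4·0.417/(π·0.456²) = 2.553 m/s
Re = VD/ν = 2.553·0.456/1.30×10^-6 = 8.96×10^5 → turbulent
ε/D = 0.14/456 = 3.07×10^-4
Swamee-Jain: f = 0.01590
h_f = f(L/D)V²/(2g) = 0.01590·(846/0.456)·2.553²/(2·9.81) = 9.800 m
Δp = ρg·h_f = 999.3·9.81·9.800 = 96.07 kPa

Δp ≈ 96.1 kPa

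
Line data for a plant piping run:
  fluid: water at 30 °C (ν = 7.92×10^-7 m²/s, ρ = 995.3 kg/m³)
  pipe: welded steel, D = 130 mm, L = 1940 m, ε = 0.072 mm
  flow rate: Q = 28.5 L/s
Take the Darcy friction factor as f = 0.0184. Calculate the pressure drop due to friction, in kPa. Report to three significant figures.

V = 4Q/(πD²) = 4·0.0285/(π·0.130²) = 2.147 m/s
h_f = f(L/D)V²/(2g) = 0.01840·(1940/0.130)·2.147²/(2·9.81) = 64.52 m
Δp = ρg·h_f = 995.3·9.81·64.52 = 630.0 kPa

Δp ≈ 630 kPa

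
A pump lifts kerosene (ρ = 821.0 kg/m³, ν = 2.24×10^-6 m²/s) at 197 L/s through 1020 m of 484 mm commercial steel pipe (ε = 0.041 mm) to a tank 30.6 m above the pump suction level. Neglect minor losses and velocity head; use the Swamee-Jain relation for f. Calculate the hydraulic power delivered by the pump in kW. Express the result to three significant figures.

P_hyd ≈ 51.7 kW

V = 4Q/(πD²) = 1.071 m/s; Re = 2.31×10^5; ε/D = 8.47×10^-5; f = 0.01590
h_f = f(L/D)V²/2g = 1.958 m
Total head H = z + h_f = 30.6 + 1.958 = 32.56 m
P_hyd = ρgQH = 821.0·9.81·0.197·32.56 = 51.66 kW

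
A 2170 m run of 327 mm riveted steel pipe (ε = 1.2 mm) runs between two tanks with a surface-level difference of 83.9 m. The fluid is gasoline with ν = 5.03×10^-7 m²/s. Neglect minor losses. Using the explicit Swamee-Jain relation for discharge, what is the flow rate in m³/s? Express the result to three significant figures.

Q ≈ 0.251 m³/s

Swamee-Jain (Type II): Q = -0.965·√(gD⁵h_f/L)·ln[ε/(3.7D) + √(3.17ν²L/(gD³h_f))]
√(gD⁵h_f/L) = √(9.81·0.327⁵·83.9/2170) = 0.03766
ε/(3.7D) = 9.92×10^-4; √(3.17ν²L/(gD³h_f)) = 7.78×10^-6
Q = -0.965·0.03766·ln(9.996×10^-4) = 0.2510 m³/s
Check: V = 2.99 m/s, Re = 1.94×10^6, f = 0.02781, h_f = 84.1 m ≈ 83.9 m ✓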